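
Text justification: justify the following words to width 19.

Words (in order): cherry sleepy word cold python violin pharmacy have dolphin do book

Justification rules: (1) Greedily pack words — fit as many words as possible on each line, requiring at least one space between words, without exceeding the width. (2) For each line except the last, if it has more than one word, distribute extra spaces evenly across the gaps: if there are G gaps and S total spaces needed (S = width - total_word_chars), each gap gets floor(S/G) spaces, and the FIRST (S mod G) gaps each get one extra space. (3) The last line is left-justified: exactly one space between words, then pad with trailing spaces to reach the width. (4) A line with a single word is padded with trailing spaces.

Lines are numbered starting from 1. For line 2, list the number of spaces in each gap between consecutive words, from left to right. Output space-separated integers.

Line 1: ['cherry', 'sleepy', 'word'] (min_width=18, slack=1)
Line 2: ['cold', 'python', 'violin'] (min_width=18, slack=1)
Line 3: ['pharmacy', 'have'] (min_width=13, slack=6)
Line 4: ['dolphin', 'do', 'book'] (min_width=15, slack=4)

Answer: 2 1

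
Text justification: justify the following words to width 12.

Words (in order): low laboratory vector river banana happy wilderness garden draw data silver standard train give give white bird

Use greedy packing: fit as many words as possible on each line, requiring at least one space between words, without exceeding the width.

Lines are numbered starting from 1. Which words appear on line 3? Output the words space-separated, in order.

Answer: vector river

Derivation:
Line 1: ['low'] (min_width=3, slack=9)
Line 2: ['laboratory'] (min_width=10, slack=2)
Line 3: ['vector', 'river'] (min_width=12, slack=0)
Line 4: ['banana', 'happy'] (min_width=12, slack=0)
Line 5: ['wilderness'] (min_width=10, slack=2)
Line 6: ['garden', 'draw'] (min_width=11, slack=1)
Line 7: ['data', 'silver'] (min_width=11, slack=1)
Line 8: ['standard'] (min_width=8, slack=4)
Line 9: ['train', 'give'] (min_width=10, slack=2)
Line 10: ['give', 'white'] (min_width=10, slack=2)
Line 11: ['bird'] (min_width=4, slack=8)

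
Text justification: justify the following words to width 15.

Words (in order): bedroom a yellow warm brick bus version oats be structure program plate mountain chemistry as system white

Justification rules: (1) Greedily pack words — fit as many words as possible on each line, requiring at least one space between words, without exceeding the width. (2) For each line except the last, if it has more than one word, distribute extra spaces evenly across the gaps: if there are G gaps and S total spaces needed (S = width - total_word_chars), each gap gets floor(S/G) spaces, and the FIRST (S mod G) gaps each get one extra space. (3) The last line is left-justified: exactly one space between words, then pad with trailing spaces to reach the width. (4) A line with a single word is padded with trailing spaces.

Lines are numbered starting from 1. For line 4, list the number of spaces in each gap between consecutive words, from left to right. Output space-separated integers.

Answer: 1 1

Derivation:
Line 1: ['bedroom', 'a'] (min_width=9, slack=6)
Line 2: ['yellow', 'warm'] (min_width=11, slack=4)
Line 3: ['brick', 'bus'] (min_width=9, slack=6)
Line 4: ['version', 'oats', 'be'] (min_width=15, slack=0)
Line 5: ['structure'] (min_width=9, slack=6)
Line 6: ['program', 'plate'] (min_width=13, slack=2)
Line 7: ['mountain'] (min_width=8, slack=7)
Line 8: ['chemistry', 'as'] (min_width=12, slack=3)
Line 9: ['system', 'white'] (min_width=12, slack=3)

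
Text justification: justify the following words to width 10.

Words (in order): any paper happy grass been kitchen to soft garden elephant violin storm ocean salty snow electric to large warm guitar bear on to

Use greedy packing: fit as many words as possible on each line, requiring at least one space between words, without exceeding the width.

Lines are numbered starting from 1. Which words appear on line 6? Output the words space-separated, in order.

Line 1: ['any', 'paper'] (min_width=9, slack=1)
Line 2: ['happy'] (min_width=5, slack=5)
Line 3: ['grass', 'been'] (min_width=10, slack=0)
Line 4: ['kitchen', 'to'] (min_width=10, slack=0)
Line 5: ['soft'] (min_width=4, slack=6)
Line 6: ['garden'] (min_width=6, slack=4)
Line 7: ['elephant'] (min_width=8, slack=2)
Line 8: ['violin'] (min_width=6, slack=4)
Line 9: ['storm'] (min_width=5, slack=5)
Line 10: ['ocean'] (min_width=5, slack=5)
Line 11: ['salty', 'snow'] (min_width=10, slack=0)
Line 12: ['electric'] (min_width=8, slack=2)
Line 13: ['to', 'large'] (min_width=8, slack=2)
Line 14: ['warm'] (min_width=4, slack=6)
Line 15: ['guitar'] (min_width=6, slack=4)
Line 16: ['bear', 'on', 'to'] (min_width=10, slack=0)

Answer: garden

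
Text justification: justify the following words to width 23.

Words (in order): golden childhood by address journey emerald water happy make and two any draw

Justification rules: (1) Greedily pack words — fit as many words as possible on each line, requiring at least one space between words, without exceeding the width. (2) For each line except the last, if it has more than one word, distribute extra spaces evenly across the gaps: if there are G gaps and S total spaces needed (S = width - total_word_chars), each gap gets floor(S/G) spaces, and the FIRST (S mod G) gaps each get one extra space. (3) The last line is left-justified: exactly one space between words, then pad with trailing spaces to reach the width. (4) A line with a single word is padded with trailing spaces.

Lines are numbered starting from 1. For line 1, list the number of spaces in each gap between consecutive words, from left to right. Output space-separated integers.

Answer: 3 3

Derivation:
Line 1: ['golden', 'childhood', 'by'] (min_width=19, slack=4)
Line 2: ['address', 'journey', 'emerald'] (min_width=23, slack=0)
Line 3: ['water', 'happy', 'make', 'and'] (min_width=20, slack=3)
Line 4: ['two', 'any', 'draw'] (min_width=12, slack=11)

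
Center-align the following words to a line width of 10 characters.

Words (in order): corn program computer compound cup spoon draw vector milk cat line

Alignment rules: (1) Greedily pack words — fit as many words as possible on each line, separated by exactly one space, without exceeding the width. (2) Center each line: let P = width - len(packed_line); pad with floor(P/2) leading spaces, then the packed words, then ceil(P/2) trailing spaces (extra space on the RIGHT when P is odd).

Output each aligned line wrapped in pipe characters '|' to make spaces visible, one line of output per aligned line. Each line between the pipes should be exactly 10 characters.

Answer: |   corn   |
| program  |
| computer |
| compound |
|cup spoon |
|   draw   |
|  vector  |
| milk cat |
|   line   |

Derivation:
Line 1: ['corn'] (min_width=4, slack=6)
Line 2: ['program'] (min_width=7, slack=3)
Line 3: ['computer'] (min_width=8, slack=2)
Line 4: ['compound'] (min_width=8, slack=2)
Line 5: ['cup', 'spoon'] (min_width=9, slack=1)
Line 6: ['draw'] (min_width=4, slack=6)
Line 7: ['vector'] (min_width=6, slack=4)
Line 8: ['milk', 'cat'] (min_width=8, slack=2)
Line 9: ['line'] (min_width=4, slack=6)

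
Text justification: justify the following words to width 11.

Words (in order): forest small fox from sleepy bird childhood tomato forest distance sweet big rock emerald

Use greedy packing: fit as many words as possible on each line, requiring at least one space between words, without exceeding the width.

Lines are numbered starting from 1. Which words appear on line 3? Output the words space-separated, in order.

Line 1: ['forest'] (min_width=6, slack=5)
Line 2: ['small', 'fox'] (min_width=9, slack=2)
Line 3: ['from', 'sleepy'] (min_width=11, slack=0)
Line 4: ['bird'] (min_width=4, slack=7)
Line 5: ['childhood'] (min_width=9, slack=2)
Line 6: ['tomato'] (min_width=6, slack=5)
Line 7: ['forest'] (min_width=6, slack=5)
Line 8: ['distance'] (min_width=8, slack=3)
Line 9: ['sweet', 'big'] (min_width=9, slack=2)
Line 10: ['rock'] (min_width=4, slack=7)
Line 11: ['emerald'] (min_width=7, slack=4)

Answer: from sleepy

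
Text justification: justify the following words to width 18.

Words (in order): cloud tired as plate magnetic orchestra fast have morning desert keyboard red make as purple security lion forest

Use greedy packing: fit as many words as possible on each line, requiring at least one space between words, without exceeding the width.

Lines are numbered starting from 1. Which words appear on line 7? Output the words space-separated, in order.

Line 1: ['cloud', 'tired', 'as'] (min_width=14, slack=4)
Line 2: ['plate', 'magnetic'] (min_width=14, slack=4)
Line 3: ['orchestra', 'fast'] (min_width=14, slack=4)
Line 4: ['have', 'morning'] (min_width=12, slack=6)
Line 5: ['desert', 'keyboard'] (min_width=15, slack=3)
Line 6: ['red', 'make', 'as', 'purple'] (min_width=18, slack=0)
Line 7: ['security', 'lion'] (min_width=13, slack=5)
Line 8: ['forest'] (min_width=6, slack=12)

Answer: security lion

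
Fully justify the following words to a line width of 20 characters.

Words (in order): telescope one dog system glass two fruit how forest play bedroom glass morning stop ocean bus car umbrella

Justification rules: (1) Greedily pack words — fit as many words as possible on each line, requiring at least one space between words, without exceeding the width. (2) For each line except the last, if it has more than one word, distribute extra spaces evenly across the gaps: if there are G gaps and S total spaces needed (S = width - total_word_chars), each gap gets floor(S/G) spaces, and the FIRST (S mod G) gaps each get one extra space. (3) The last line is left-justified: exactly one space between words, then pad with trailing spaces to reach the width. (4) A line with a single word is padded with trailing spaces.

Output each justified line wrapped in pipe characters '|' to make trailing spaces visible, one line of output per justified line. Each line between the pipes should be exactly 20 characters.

Answer: |telescope   one  dog|
|system   glass   two|
|fruit   how   forest|
|play  bedroom  glass|
|morning  stop  ocean|
|bus car umbrella    |

Derivation:
Line 1: ['telescope', 'one', 'dog'] (min_width=17, slack=3)
Line 2: ['system', 'glass', 'two'] (min_width=16, slack=4)
Line 3: ['fruit', 'how', 'forest'] (min_width=16, slack=4)
Line 4: ['play', 'bedroom', 'glass'] (min_width=18, slack=2)
Line 5: ['morning', 'stop', 'ocean'] (min_width=18, slack=2)
Line 6: ['bus', 'car', 'umbrella'] (min_width=16, slack=4)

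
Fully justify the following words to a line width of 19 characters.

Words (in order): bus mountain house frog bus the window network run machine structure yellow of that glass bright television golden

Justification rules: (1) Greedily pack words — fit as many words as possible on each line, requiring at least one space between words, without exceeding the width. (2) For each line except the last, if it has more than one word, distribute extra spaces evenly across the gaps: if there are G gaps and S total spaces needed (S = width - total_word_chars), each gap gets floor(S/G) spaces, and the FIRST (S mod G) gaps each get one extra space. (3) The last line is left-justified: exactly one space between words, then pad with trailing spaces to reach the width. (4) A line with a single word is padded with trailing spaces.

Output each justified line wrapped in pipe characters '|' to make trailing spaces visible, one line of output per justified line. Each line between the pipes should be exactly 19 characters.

Answer: |bus  mountain house|
|frog bus the window|
|network run machine|
|structure yellow of|
|that  glass  bright|
|television golden  |

Derivation:
Line 1: ['bus', 'mountain', 'house'] (min_width=18, slack=1)
Line 2: ['frog', 'bus', 'the', 'window'] (min_width=19, slack=0)
Line 3: ['network', 'run', 'machine'] (min_width=19, slack=0)
Line 4: ['structure', 'yellow', 'of'] (min_width=19, slack=0)
Line 5: ['that', 'glass', 'bright'] (min_width=17, slack=2)
Line 6: ['television', 'golden'] (min_width=17, slack=2)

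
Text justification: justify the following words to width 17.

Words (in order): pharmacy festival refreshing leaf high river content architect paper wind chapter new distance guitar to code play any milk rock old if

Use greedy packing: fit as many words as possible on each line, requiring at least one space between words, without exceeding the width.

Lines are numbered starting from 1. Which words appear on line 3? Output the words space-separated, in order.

Line 1: ['pharmacy', 'festival'] (min_width=17, slack=0)
Line 2: ['refreshing', 'leaf'] (min_width=15, slack=2)
Line 3: ['high', 'river'] (min_width=10, slack=7)
Line 4: ['content', 'architect'] (min_width=17, slack=0)
Line 5: ['paper', 'wind'] (min_width=10, slack=7)
Line 6: ['chapter', 'new'] (min_width=11, slack=6)
Line 7: ['distance', 'guitar'] (min_width=15, slack=2)
Line 8: ['to', 'code', 'play', 'any'] (min_width=16, slack=1)
Line 9: ['milk', 'rock', 'old', 'if'] (min_width=16, slack=1)

Answer: high river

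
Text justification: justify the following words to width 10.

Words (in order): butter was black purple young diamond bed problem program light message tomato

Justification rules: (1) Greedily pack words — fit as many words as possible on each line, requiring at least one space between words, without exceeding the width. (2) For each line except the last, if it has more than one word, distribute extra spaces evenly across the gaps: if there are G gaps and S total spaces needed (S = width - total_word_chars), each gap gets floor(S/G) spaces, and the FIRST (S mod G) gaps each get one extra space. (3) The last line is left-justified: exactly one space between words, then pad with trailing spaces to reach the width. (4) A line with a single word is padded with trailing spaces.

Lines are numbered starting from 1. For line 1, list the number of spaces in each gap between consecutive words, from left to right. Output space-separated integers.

Line 1: ['butter', 'was'] (min_width=10, slack=0)
Line 2: ['black'] (min_width=5, slack=5)
Line 3: ['purple'] (min_width=6, slack=4)
Line 4: ['young'] (min_width=5, slack=5)
Line 5: ['diamond'] (min_width=7, slack=3)
Line 6: ['bed'] (min_width=3, slack=7)
Line 7: ['problem'] (min_width=7, slack=3)
Line 8: ['program'] (min_width=7, slack=3)
Line 9: ['light'] (min_width=5, slack=5)
Line 10: ['message'] (min_width=7, slack=3)
Line 11: ['tomato'] (min_width=6, slack=4)

Answer: 1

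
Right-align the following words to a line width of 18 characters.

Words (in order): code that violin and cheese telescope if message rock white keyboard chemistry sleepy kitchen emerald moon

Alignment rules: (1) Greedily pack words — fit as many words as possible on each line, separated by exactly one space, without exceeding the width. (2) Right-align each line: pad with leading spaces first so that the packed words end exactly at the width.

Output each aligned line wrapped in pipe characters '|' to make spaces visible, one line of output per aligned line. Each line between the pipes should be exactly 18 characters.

Answer: |  code that violin|
|        and cheese|
|      telescope if|
|message rock white|
|keyboard chemistry|
|    sleepy kitchen|
|      emerald moon|

Derivation:
Line 1: ['code', 'that', 'violin'] (min_width=16, slack=2)
Line 2: ['and', 'cheese'] (min_width=10, slack=8)
Line 3: ['telescope', 'if'] (min_width=12, slack=6)
Line 4: ['message', 'rock', 'white'] (min_width=18, slack=0)
Line 5: ['keyboard', 'chemistry'] (min_width=18, slack=0)
Line 6: ['sleepy', 'kitchen'] (min_width=14, slack=4)
Line 7: ['emerald', 'moon'] (min_width=12, slack=6)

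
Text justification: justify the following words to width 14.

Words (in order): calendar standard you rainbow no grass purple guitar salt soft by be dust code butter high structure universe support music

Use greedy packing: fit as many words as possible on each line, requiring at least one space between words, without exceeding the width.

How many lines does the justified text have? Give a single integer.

Line 1: ['calendar'] (min_width=8, slack=6)
Line 2: ['standard', 'you'] (min_width=12, slack=2)
Line 3: ['rainbow', 'no'] (min_width=10, slack=4)
Line 4: ['grass', 'purple'] (min_width=12, slack=2)
Line 5: ['guitar', 'salt'] (min_width=11, slack=3)
Line 6: ['soft', 'by', 'be'] (min_width=10, slack=4)
Line 7: ['dust', 'code'] (min_width=9, slack=5)
Line 8: ['butter', 'high'] (min_width=11, slack=3)
Line 9: ['structure'] (min_width=9, slack=5)
Line 10: ['universe'] (min_width=8, slack=6)
Line 11: ['support', 'music'] (min_width=13, slack=1)
Total lines: 11

Answer: 11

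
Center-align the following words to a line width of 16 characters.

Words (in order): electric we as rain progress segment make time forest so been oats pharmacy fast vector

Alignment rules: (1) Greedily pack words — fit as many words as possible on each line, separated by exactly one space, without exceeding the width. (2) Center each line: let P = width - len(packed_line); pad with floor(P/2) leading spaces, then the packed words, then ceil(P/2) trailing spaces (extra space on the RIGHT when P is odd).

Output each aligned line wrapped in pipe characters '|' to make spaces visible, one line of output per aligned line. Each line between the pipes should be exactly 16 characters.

Line 1: ['electric', 'we', 'as'] (min_width=14, slack=2)
Line 2: ['rain', 'progress'] (min_width=13, slack=3)
Line 3: ['segment', 'make'] (min_width=12, slack=4)
Line 4: ['time', 'forest', 'so'] (min_width=14, slack=2)
Line 5: ['been', 'oats'] (min_width=9, slack=7)
Line 6: ['pharmacy', 'fast'] (min_width=13, slack=3)
Line 7: ['vector'] (min_width=6, slack=10)

Answer: | electric we as |
| rain progress  |
|  segment make  |
| time forest so |
|   been oats    |
| pharmacy fast  |
|     vector     |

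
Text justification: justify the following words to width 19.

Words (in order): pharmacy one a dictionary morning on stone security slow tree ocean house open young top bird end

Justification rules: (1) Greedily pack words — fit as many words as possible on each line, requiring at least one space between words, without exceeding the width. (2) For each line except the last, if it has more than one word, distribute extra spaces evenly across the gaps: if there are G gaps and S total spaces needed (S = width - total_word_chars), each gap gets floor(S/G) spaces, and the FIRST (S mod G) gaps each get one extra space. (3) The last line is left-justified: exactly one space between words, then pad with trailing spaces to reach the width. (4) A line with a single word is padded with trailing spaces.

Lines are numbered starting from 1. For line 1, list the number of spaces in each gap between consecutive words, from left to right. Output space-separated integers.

Answer: 4 3

Derivation:
Line 1: ['pharmacy', 'one', 'a'] (min_width=14, slack=5)
Line 2: ['dictionary', 'morning'] (min_width=18, slack=1)
Line 3: ['on', 'stone', 'security'] (min_width=17, slack=2)
Line 4: ['slow', 'tree', 'ocean'] (min_width=15, slack=4)
Line 5: ['house', 'open', 'young'] (min_width=16, slack=3)
Line 6: ['top', 'bird', 'end'] (min_width=12, slack=7)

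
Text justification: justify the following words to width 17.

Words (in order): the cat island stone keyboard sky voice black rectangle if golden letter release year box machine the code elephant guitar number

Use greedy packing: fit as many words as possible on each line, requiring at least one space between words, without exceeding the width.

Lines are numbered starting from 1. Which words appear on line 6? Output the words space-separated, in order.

Answer: release year box

Derivation:
Line 1: ['the', 'cat', 'island'] (min_width=14, slack=3)
Line 2: ['stone', 'keyboard'] (min_width=14, slack=3)
Line 3: ['sky', 'voice', 'black'] (min_width=15, slack=2)
Line 4: ['rectangle', 'if'] (min_width=12, slack=5)
Line 5: ['golden', 'letter'] (min_width=13, slack=4)
Line 6: ['release', 'year', 'box'] (min_width=16, slack=1)
Line 7: ['machine', 'the', 'code'] (min_width=16, slack=1)
Line 8: ['elephant', 'guitar'] (min_width=15, slack=2)
Line 9: ['number'] (min_width=6, slack=11)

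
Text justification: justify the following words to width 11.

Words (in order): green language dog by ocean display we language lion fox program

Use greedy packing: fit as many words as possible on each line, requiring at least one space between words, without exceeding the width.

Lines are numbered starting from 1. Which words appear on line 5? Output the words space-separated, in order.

Answer: display we

Derivation:
Line 1: ['green'] (min_width=5, slack=6)
Line 2: ['language'] (min_width=8, slack=3)
Line 3: ['dog', 'by'] (min_width=6, slack=5)
Line 4: ['ocean'] (min_width=5, slack=6)
Line 5: ['display', 'we'] (min_width=10, slack=1)
Line 6: ['language'] (min_width=8, slack=3)
Line 7: ['lion', 'fox'] (min_width=8, slack=3)
Line 8: ['program'] (min_width=7, slack=4)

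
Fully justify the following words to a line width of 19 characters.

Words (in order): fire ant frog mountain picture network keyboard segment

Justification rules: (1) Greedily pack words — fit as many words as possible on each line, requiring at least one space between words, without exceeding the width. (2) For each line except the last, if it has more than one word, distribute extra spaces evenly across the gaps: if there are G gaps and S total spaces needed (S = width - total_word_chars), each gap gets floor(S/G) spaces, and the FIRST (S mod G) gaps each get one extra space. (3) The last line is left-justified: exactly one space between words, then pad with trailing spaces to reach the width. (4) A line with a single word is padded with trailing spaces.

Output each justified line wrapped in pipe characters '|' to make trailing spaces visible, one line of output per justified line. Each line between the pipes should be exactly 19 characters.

Line 1: ['fire', 'ant', 'frog'] (min_width=13, slack=6)
Line 2: ['mountain', 'picture'] (min_width=16, slack=3)
Line 3: ['network', 'keyboard'] (min_width=16, slack=3)
Line 4: ['segment'] (min_width=7, slack=12)

Answer: |fire    ant    frog|
|mountain    picture|
|network    keyboard|
|segment            |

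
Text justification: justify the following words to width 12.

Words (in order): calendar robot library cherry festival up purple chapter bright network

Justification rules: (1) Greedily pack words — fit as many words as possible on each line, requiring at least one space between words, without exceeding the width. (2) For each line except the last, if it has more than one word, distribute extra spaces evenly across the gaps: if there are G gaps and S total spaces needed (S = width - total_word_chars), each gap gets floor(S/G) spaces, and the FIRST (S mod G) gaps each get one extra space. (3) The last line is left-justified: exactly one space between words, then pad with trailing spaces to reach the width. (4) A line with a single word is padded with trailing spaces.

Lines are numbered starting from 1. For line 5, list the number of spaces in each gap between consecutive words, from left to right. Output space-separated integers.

Answer: 2

Derivation:
Line 1: ['calendar'] (min_width=8, slack=4)
Line 2: ['robot'] (min_width=5, slack=7)
Line 3: ['library'] (min_width=7, slack=5)
Line 4: ['cherry'] (min_width=6, slack=6)
Line 5: ['festival', 'up'] (min_width=11, slack=1)
Line 6: ['purple'] (min_width=6, slack=6)
Line 7: ['chapter'] (min_width=7, slack=5)
Line 8: ['bright'] (min_width=6, slack=6)
Line 9: ['network'] (min_width=7, slack=5)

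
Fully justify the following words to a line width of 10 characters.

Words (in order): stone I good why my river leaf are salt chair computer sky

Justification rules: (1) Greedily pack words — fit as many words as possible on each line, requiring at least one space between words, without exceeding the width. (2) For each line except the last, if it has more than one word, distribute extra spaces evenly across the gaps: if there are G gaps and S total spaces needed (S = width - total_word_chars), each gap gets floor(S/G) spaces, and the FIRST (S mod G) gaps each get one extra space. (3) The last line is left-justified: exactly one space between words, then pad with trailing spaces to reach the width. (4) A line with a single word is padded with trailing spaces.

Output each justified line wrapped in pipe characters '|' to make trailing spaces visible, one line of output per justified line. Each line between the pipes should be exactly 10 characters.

Answer: |stone    I|
|good   why|
|my   river|
|leaf   are|
|salt chair|
|computer  |
|sky       |

Derivation:
Line 1: ['stone', 'I'] (min_width=7, slack=3)
Line 2: ['good', 'why'] (min_width=8, slack=2)
Line 3: ['my', 'river'] (min_width=8, slack=2)
Line 4: ['leaf', 'are'] (min_width=8, slack=2)
Line 5: ['salt', 'chair'] (min_width=10, slack=0)
Line 6: ['computer'] (min_width=8, slack=2)
Line 7: ['sky'] (min_width=3, slack=7)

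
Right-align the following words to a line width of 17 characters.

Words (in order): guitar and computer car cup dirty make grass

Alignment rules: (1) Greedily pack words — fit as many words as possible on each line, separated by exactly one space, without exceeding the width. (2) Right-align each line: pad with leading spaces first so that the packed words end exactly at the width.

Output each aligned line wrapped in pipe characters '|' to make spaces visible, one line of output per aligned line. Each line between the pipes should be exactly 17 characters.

Line 1: ['guitar', 'and'] (min_width=10, slack=7)
Line 2: ['computer', 'car', 'cup'] (min_width=16, slack=1)
Line 3: ['dirty', 'make', 'grass'] (min_width=16, slack=1)

Answer: |       guitar and|
| computer car cup|
| dirty make grass|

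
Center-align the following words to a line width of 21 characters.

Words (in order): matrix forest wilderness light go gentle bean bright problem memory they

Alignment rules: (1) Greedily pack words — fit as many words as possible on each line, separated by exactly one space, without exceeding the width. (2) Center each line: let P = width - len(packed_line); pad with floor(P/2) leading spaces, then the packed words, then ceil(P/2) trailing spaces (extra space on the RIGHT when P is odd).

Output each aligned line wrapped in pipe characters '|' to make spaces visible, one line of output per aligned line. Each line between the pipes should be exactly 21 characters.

Answer: |    matrix forest    |
| wilderness light go |
| gentle bean bright  |
| problem memory they |

Derivation:
Line 1: ['matrix', 'forest'] (min_width=13, slack=8)
Line 2: ['wilderness', 'light', 'go'] (min_width=19, slack=2)
Line 3: ['gentle', 'bean', 'bright'] (min_width=18, slack=3)
Line 4: ['problem', 'memory', 'they'] (min_width=19, slack=2)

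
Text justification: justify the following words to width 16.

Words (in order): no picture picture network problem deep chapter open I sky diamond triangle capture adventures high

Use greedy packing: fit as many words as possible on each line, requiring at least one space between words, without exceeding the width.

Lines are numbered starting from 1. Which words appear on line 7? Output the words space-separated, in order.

Line 1: ['no', 'picture'] (min_width=10, slack=6)
Line 2: ['picture', 'network'] (min_width=15, slack=1)
Line 3: ['problem', 'deep'] (min_width=12, slack=4)
Line 4: ['chapter', 'open', 'I'] (min_width=14, slack=2)
Line 5: ['sky', 'diamond'] (min_width=11, slack=5)
Line 6: ['triangle', 'capture'] (min_width=16, slack=0)
Line 7: ['adventures', 'high'] (min_width=15, slack=1)

Answer: adventures high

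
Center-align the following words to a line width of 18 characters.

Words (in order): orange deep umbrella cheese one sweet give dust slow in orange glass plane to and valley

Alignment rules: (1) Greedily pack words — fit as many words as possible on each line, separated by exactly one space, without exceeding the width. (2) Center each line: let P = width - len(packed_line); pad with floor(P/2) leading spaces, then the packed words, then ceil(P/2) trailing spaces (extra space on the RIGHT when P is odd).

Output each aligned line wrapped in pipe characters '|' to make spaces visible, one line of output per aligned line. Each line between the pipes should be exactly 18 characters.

Answer: |   orange deep    |
| umbrella cheese  |
|  one sweet give  |
|   dust slow in   |
|orange glass plane|
|  to and valley   |

Derivation:
Line 1: ['orange', 'deep'] (min_width=11, slack=7)
Line 2: ['umbrella', 'cheese'] (min_width=15, slack=3)
Line 3: ['one', 'sweet', 'give'] (min_width=14, slack=4)
Line 4: ['dust', 'slow', 'in'] (min_width=12, slack=6)
Line 5: ['orange', 'glass', 'plane'] (min_width=18, slack=0)
Line 6: ['to', 'and', 'valley'] (min_width=13, slack=5)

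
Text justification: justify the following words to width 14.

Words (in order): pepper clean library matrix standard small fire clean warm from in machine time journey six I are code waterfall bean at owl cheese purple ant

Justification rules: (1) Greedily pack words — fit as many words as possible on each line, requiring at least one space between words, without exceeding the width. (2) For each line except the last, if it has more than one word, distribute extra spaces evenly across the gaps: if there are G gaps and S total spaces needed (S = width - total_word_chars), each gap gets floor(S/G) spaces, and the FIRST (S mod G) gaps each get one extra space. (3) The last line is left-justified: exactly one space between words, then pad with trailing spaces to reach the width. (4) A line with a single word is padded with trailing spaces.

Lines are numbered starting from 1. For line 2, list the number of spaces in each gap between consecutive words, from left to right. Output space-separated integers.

Line 1: ['pepper', 'clean'] (min_width=12, slack=2)
Line 2: ['library', 'matrix'] (min_width=14, slack=0)
Line 3: ['standard', 'small'] (min_width=14, slack=0)
Line 4: ['fire', 'clean'] (min_width=10, slack=4)
Line 5: ['warm', 'from', 'in'] (min_width=12, slack=2)
Line 6: ['machine', 'time'] (min_width=12, slack=2)
Line 7: ['journey', 'six', 'I'] (min_width=13, slack=1)
Line 8: ['are', 'code'] (min_width=8, slack=6)
Line 9: ['waterfall', 'bean'] (min_width=14, slack=0)
Line 10: ['at', 'owl', 'cheese'] (min_width=13, slack=1)
Line 11: ['purple', 'ant'] (min_width=10, slack=4)

Answer: 1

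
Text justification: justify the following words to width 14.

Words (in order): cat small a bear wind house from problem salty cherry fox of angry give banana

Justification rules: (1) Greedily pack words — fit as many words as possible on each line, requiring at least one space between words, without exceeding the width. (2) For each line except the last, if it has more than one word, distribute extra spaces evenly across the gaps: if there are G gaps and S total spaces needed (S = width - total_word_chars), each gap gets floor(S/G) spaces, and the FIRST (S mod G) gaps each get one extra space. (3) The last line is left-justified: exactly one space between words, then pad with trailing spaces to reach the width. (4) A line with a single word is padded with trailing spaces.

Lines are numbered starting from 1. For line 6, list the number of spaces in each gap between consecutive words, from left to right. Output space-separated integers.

Answer: 5

Derivation:
Line 1: ['cat', 'small', 'a'] (min_width=11, slack=3)
Line 2: ['bear', 'wind'] (min_width=9, slack=5)
Line 3: ['house', 'from'] (min_width=10, slack=4)
Line 4: ['problem', 'salty'] (min_width=13, slack=1)
Line 5: ['cherry', 'fox', 'of'] (min_width=13, slack=1)
Line 6: ['angry', 'give'] (min_width=10, slack=4)
Line 7: ['banana'] (min_width=6, slack=8)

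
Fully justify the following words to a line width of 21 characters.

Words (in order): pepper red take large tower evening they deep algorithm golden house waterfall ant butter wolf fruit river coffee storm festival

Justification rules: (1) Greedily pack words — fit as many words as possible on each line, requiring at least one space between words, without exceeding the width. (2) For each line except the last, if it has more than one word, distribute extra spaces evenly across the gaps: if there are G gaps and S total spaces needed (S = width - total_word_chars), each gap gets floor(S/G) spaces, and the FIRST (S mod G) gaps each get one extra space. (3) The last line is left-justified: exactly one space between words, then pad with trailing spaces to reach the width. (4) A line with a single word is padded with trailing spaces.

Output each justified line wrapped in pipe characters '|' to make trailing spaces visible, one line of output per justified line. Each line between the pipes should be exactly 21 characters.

Line 1: ['pepper', 'red', 'take', 'large'] (min_width=21, slack=0)
Line 2: ['tower', 'evening', 'they'] (min_width=18, slack=3)
Line 3: ['deep', 'algorithm', 'golden'] (min_width=21, slack=0)
Line 4: ['house', 'waterfall', 'ant'] (min_width=19, slack=2)
Line 5: ['butter', 'wolf', 'fruit'] (min_width=17, slack=4)
Line 6: ['river', 'coffee', 'storm'] (min_width=18, slack=3)
Line 7: ['festival'] (min_width=8, slack=13)

Answer: |pepper red take large|
|tower   evening  they|
|deep algorithm golden|
|house  waterfall  ant|
|butter   wolf   fruit|
|river   coffee  storm|
|festival             |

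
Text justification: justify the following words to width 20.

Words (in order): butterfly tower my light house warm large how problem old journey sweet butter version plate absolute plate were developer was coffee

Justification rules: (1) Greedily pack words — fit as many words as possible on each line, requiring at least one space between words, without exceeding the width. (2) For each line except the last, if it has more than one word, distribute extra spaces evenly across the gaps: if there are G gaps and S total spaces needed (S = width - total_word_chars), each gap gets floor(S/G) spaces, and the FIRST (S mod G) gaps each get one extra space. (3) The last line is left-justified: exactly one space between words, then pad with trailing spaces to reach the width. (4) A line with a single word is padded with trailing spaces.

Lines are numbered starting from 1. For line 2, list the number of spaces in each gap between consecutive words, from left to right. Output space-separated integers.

Line 1: ['butterfly', 'tower', 'my'] (min_width=18, slack=2)
Line 2: ['light', 'house', 'warm'] (min_width=16, slack=4)
Line 3: ['large', 'how', 'problem'] (min_width=17, slack=3)
Line 4: ['old', 'journey', 'sweet'] (min_width=17, slack=3)
Line 5: ['butter', 'version', 'plate'] (min_width=20, slack=0)
Line 6: ['absolute', 'plate', 'were'] (min_width=19, slack=1)
Line 7: ['developer', 'was', 'coffee'] (min_width=20, slack=0)

Answer: 3 3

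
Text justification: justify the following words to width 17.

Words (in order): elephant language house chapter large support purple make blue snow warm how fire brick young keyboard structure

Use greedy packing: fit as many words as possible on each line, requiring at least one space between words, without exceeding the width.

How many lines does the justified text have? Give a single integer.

Answer: 8

Derivation:
Line 1: ['elephant', 'language'] (min_width=17, slack=0)
Line 2: ['house', 'chapter'] (min_width=13, slack=4)
Line 3: ['large', 'support'] (min_width=13, slack=4)
Line 4: ['purple', 'make', 'blue'] (min_width=16, slack=1)
Line 5: ['snow', 'warm', 'how'] (min_width=13, slack=4)
Line 6: ['fire', 'brick', 'young'] (min_width=16, slack=1)
Line 7: ['keyboard'] (min_width=8, slack=9)
Line 8: ['structure'] (min_width=9, slack=8)
Total lines: 8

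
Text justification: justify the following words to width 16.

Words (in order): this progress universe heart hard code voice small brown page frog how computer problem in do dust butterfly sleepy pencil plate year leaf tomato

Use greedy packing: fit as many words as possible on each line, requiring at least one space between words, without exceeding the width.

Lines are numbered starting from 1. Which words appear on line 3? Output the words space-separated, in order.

Answer: hard code voice

Derivation:
Line 1: ['this', 'progress'] (min_width=13, slack=3)
Line 2: ['universe', 'heart'] (min_width=14, slack=2)
Line 3: ['hard', 'code', 'voice'] (min_width=15, slack=1)
Line 4: ['small', 'brown', 'page'] (min_width=16, slack=0)
Line 5: ['frog', 'how'] (min_width=8, slack=8)
Line 6: ['computer', 'problem'] (min_width=16, slack=0)
Line 7: ['in', 'do', 'dust'] (min_width=10, slack=6)
Line 8: ['butterfly', 'sleepy'] (min_width=16, slack=0)
Line 9: ['pencil', 'plate'] (min_width=12, slack=4)
Line 10: ['year', 'leaf', 'tomato'] (min_width=16, slack=0)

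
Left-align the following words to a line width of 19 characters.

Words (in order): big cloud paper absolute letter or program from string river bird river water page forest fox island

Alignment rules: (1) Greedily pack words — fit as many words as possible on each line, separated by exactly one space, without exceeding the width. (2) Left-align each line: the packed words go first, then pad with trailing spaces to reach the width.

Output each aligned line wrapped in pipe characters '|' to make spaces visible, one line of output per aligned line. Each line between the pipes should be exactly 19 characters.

Answer: |big cloud paper    |
|absolute letter or |
|program from string|
|river bird river   |
|water page forest  |
|fox island         |

Derivation:
Line 1: ['big', 'cloud', 'paper'] (min_width=15, slack=4)
Line 2: ['absolute', 'letter', 'or'] (min_width=18, slack=1)
Line 3: ['program', 'from', 'string'] (min_width=19, slack=0)
Line 4: ['river', 'bird', 'river'] (min_width=16, slack=3)
Line 5: ['water', 'page', 'forest'] (min_width=17, slack=2)
Line 6: ['fox', 'island'] (min_width=10, slack=9)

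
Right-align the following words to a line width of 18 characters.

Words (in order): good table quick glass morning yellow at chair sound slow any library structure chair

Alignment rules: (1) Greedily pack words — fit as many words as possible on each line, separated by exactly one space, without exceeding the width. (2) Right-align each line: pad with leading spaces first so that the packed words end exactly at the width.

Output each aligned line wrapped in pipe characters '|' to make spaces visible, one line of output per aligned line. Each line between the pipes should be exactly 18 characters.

Line 1: ['good', 'table', 'quick'] (min_width=16, slack=2)
Line 2: ['glass', 'morning'] (min_width=13, slack=5)
Line 3: ['yellow', 'at', 'chair'] (min_width=15, slack=3)
Line 4: ['sound', 'slow', 'any'] (min_width=14, slack=4)
Line 5: ['library', 'structure'] (min_width=17, slack=1)
Line 6: ['chair'] (min_width=5, slack=13)

Answer: |  good table quick|
|     glass morning|
|   yellow at chair|
|    sound slow any|
| library structure|
|             chair|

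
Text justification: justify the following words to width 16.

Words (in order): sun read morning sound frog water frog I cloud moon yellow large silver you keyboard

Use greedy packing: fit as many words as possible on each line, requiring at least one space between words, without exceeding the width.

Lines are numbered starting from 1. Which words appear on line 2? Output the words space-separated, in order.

Line 1: ['sun', 'read', 'morning'] (min_width=16, slack=0)
Line 2: ['sound', 'frog', 'water'] (min_width=16, slack=0)
Line 3: ['frog', 'I', 'cloud'] (min_width=12, slack=4)
Line 4: ['moon', 'yellow'] (min_width=11, slack=5)
Line 5: ['large', 'silver', 'you'] (min_width=16, slack=0)
Line 6: ['keyboard'] (min_width=8, slack=8)

Answer: sound frog water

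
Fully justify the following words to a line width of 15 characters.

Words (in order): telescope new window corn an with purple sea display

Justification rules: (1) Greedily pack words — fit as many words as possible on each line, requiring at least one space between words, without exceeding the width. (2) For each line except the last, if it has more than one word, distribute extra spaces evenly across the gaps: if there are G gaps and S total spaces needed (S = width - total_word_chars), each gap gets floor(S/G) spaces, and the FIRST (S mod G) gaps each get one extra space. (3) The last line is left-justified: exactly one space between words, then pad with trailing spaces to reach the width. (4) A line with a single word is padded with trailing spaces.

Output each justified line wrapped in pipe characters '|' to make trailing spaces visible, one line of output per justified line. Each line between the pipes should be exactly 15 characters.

Answer: |telescope   new|
|window  corn an|
|with purple sea|
|display        |

Derivation:
Line 1: ['telescope', 'new'] (min_width=13, slack=2)
Line 2: ['window', 'corn', 'an'] (min_width=14, slack=1)
Line 3: ['with', 'purple', 'sea'] (min_width=15, slack=0)
Line 4: ['display'] (min_width=7, slack=8)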